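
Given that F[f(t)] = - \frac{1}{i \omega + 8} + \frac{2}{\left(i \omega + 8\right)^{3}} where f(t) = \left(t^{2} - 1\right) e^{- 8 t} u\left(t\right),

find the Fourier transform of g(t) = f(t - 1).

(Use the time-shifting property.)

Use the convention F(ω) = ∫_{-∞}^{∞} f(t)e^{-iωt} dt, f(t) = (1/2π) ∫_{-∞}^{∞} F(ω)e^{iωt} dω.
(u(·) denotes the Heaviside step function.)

F[g](ω) = \frac{\left(2 i \omega - \left(i \omega + 8\right)^{3} + 16\right) e^{- i \omega}}{\left(i \omega + 8\right)^{4}}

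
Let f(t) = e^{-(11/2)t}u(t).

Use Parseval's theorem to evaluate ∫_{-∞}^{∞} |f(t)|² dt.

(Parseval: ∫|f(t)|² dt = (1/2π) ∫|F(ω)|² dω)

∫|f(t)|² dt = \frac{1}{11}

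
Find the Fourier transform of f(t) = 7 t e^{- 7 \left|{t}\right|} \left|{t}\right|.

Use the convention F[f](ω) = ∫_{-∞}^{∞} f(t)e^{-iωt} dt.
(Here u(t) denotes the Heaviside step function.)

F(ω) = \frac{28 i \omega \left(\omega^{2} - 147\right)}{\left(\omega^{2} + 49\right)^{3}}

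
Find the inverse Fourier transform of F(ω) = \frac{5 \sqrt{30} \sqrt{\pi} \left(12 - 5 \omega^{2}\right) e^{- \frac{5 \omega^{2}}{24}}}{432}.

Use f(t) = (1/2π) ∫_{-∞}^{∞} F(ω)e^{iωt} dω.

f(t) = 2 t^{2} e^{- \frac{6 t^{2}}{5}}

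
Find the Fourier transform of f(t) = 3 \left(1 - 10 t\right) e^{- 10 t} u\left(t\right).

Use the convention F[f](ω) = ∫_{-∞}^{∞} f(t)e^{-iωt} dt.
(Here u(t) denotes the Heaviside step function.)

F(ω) = \frac{3 i \omega}{- \omega^{2} + 20 i \omega + 100}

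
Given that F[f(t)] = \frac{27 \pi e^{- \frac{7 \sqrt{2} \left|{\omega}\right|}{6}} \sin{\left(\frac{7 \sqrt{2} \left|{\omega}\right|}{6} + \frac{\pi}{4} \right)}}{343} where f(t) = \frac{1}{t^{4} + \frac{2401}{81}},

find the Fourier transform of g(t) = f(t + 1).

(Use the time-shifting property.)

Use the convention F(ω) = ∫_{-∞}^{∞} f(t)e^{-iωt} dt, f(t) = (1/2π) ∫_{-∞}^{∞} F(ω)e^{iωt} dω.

F[g](ω) = \frac{27 \pi e^{i \omega - \frac{7 \sqrt{2} \left|{\omega}\right|}{6}} \sin{\left(\frac{7 \sqrt{2} \left|{\omega}\right|}{6} + \frac{\pi}{4} \right)}}{343}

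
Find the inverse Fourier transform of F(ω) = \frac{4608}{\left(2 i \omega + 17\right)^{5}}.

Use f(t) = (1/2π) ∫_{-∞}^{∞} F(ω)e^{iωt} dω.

f(t) = 6 t^{4} e^{- \frac{17 t}{2}} u\left(t\right)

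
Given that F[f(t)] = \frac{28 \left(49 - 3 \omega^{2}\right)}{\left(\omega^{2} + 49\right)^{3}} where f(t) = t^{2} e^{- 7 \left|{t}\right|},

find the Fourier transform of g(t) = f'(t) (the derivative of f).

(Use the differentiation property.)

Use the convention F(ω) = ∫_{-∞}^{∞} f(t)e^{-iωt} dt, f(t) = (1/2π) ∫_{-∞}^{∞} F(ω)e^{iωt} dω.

F[g](ω) = - \frac{28 i \omega \left(3 \omega^{2} - 49\right)}{\left(\omega^{2} + 49\right)^{3}}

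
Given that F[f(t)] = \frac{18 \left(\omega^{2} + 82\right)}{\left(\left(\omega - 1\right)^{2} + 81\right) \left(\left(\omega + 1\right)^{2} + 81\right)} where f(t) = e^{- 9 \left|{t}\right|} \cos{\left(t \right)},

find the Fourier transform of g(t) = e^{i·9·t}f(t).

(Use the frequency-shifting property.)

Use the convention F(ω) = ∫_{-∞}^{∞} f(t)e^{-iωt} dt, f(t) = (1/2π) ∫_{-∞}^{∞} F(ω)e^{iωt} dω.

F[g](ω) = \frac{18 \left(\left(\omega - 9\right)^{2} + 82\right)}{\left(\left(\omega - 10\right)^{2} + 81\right) \left(\left(\omega - 8\right)^{2} + 81\right)}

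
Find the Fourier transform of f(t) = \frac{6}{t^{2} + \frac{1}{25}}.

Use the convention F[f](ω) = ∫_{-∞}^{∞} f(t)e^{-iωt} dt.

F(ω) = 30 \pi e^{- \frac{\left|{\omega}\right|}{5}}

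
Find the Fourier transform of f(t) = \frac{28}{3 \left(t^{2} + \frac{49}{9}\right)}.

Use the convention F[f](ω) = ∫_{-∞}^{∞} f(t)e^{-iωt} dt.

F(ω) = 4 \pi e^{- \frac{7 \left|{\omega}\right|}{3}}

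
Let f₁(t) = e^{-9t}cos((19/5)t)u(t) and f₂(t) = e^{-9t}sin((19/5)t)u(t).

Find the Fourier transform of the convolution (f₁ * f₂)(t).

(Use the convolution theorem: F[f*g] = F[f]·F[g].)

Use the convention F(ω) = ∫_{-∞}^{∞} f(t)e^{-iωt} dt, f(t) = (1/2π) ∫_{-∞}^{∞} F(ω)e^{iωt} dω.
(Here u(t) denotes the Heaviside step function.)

F[f₁*f₂](ω) = \frac{2375 \left(i \omega + 9\right)}{\left(25 \left(i \omega + 9\right)^{2} + 361\right)^{2}}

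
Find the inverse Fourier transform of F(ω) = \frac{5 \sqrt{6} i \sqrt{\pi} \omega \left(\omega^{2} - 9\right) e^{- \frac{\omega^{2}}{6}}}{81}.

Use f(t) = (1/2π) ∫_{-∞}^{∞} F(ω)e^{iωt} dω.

f(t) = 5 t^{3} e^{- \frac{3 t^{2}}{2}}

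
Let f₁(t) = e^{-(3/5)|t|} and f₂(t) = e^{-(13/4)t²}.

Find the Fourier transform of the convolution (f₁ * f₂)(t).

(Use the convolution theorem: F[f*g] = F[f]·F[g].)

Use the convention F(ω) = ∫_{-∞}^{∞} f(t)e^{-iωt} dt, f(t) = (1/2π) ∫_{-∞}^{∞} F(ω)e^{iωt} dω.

F[f₁*f₂](ω) = \frac{60 \sqrt{13} \sqrt{\pi} e^{- \frac{\omega^{2}}{13}}}{13 \left(25 \omega^{2} + 9\right)}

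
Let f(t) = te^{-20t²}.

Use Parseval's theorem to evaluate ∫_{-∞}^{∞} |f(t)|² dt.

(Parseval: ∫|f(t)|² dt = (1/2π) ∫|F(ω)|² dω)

∫|f(t)|² dt = \frac{\sqrt{10} \sqrt{\pi}}{1600}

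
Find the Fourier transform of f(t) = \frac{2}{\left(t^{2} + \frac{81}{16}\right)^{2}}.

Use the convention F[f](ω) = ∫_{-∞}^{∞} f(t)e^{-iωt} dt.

F(ω) = \frac{16 \pi \left(9 \left|{\omega}\right| + 4\right) e^{- \frac{9 \left|{\omega}\right|}{4}}}{729}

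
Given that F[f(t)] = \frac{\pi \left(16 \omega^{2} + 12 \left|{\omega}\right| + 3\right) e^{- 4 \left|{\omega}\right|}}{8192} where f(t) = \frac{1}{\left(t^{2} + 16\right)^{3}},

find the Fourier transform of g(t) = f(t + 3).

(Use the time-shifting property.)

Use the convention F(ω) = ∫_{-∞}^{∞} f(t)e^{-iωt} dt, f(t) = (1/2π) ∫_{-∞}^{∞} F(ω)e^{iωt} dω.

F[g](ω) = \frac{\pi \left(16 \omega^{2} + 12 \left|{\omega}\right| + 3\right) e^{3 i \omega - 4 \left|{\omega}\right|}}{8192}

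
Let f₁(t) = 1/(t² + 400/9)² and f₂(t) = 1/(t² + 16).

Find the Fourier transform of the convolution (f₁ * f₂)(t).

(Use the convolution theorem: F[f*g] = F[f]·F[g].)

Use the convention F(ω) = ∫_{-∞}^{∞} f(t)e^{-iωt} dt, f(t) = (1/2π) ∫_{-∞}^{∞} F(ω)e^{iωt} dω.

F[f₁*f₂](ω) = \frac{9 \pi^{2} \left(20 \left|{\omega}\right| + 3\right) e^{- \frac{32 \left|{\omega}\right|}{3}}}{64000}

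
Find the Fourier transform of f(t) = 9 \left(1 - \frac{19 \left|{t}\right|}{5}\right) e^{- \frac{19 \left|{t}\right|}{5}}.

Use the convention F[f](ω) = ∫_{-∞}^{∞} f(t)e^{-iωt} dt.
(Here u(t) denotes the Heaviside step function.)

F(ω) = \frac{85500 \omega^{2}}{\left(25 \omega^{2} + 361\right)^{2}}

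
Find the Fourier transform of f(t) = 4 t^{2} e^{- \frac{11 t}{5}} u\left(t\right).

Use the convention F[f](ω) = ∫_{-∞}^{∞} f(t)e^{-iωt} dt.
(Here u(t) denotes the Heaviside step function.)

F(ω) = \frac{1000}{\left(5 i \omega + 11\right)^{3}}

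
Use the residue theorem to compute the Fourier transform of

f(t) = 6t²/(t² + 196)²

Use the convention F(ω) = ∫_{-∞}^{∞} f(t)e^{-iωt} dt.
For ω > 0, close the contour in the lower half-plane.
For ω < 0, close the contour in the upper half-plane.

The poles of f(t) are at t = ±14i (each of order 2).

Let g(z) = f(z)e^{-iωz}; for large |z| the factor e^{-iωz} decays in the lower half-plane when ω > 0 and in the upper half-plane when ω < 0.

Case ω > 0 (lower half-plane, clockwise contour ⇒ F(ω) = -2πi·ΣRes):
  Res_{z = - 14 i} g(z) = \frac{3 i \left(1 - 14 \omega\right) e^{- 14 \omega}}{28} (pole of order 2)
  F(ω) = -2πi·ΣRes = \frac{3 \pi \left(1 - 14 \omega\right) e^{- 14 \omega}}{14}

Case ω < 0 (upper half-plane, counterclockwise contour ⇒ F(ω) = +2πi·ΣRes):
  Res_{z = 14 i} g(z) = \frac{3 i \left(- 14 \omega - 1\right) e^{14 \omega}}{28} (pole of order 2)
  F(ω) = 2πi·ΣRes = \frac{3 \pi \left(14 \omega + 1\right) e^{14 \omega}}{14}

Both cases combine into a single formula in |ω|:

F(ω) = \frac{3 \pi \left(1 - 14 \left|{\omega}\right|\right) e^{- 14 \left|{\omega}\right|}}{14}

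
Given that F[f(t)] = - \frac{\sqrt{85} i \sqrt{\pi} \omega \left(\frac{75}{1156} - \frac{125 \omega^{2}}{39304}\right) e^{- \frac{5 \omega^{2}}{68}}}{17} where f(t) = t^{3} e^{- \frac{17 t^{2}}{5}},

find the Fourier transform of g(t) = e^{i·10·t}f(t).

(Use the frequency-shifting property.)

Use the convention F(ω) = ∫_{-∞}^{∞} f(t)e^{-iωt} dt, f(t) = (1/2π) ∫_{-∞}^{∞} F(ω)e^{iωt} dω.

F[g](ω) = \frac{25 \sqrt{85} i \sqrt{\pi} \left(\omega - 10\right) \left(5 \left(\omega - 10\right)^{2} - 102\right) e^{- \frac{5 \left(\omega - 10\right)^{2}}{68}}}{668168}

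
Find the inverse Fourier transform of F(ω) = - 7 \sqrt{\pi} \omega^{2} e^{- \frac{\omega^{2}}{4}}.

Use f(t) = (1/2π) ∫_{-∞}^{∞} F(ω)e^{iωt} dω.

f(t) = 7 \left(4 t^{2} - 2\right) e^{- t^{2}}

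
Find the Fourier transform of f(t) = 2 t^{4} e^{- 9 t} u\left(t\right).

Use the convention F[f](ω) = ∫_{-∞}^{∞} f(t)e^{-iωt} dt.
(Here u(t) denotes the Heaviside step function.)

F(ω) = \frac{48}{\left(i \omega + 9\right)^{5}}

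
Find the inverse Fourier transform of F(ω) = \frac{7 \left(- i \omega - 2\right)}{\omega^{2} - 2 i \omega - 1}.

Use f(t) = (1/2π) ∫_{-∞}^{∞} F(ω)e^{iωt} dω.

f(t) = 7 \left(t + 1\right) e^{- t} u\left(t\right)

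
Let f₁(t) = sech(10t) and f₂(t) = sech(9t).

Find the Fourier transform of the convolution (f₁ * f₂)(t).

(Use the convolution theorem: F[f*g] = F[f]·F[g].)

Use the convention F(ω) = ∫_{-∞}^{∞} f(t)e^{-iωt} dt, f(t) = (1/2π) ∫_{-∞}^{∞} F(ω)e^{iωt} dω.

F[f₁*f₂](ω) = \frac{\pi^{2}}{90 \cosh{\left(\frac{\pi \omega}{20} \right)} \cosh{\left(\frac{\pi \omega}{18} \right)}}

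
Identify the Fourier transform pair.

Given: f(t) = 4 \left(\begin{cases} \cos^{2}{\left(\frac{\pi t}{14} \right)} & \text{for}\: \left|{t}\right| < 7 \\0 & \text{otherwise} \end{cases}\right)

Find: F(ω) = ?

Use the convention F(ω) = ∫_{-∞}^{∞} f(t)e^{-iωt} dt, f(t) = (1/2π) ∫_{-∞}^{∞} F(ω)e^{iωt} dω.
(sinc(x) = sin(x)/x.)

F(ω) = - \frac{28 \pi^{2} \operatorname{sinc}{\left(7 \omega \right)}}{49 \omega^{2} - \pi^{2}}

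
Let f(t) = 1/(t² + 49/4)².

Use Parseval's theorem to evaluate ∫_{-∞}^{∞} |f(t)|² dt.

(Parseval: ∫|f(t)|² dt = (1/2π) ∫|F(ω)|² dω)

∫|f(t)|² dt = \frac{40 \pi}{823543}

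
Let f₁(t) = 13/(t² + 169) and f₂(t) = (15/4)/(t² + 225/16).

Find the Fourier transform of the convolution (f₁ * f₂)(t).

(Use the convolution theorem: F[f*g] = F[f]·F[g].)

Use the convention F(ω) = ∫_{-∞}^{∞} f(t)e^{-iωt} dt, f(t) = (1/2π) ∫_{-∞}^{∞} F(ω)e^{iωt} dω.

F[f₁*f₂](ω) = \pi^{2} e^{- \frac{67 \left|{\omega}\right|}{4}}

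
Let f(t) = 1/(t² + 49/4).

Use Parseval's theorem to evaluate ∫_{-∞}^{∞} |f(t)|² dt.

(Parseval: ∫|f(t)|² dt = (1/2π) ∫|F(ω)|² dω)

∫|f(t)|² dt = \frac{4 \pi}{343}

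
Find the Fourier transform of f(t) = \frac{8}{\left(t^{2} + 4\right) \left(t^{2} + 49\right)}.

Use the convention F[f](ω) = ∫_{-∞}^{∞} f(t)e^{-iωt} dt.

F(ω) = \frac{4 \pi \left(7 e^{5 \left|{\omega}\right|} - 2\right) e^{- 7 \left|{\omega}\right|}}{315}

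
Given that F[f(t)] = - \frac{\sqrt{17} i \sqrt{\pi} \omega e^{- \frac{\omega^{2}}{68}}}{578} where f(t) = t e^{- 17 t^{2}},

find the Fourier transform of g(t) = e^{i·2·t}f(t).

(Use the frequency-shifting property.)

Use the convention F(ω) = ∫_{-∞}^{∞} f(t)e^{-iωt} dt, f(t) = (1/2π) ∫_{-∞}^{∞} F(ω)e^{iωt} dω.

F[g](ω) = \frac{\sqrt{17} i \sqrt{\pi} \left(2 - \omega\right) e^{- \frac{\left(\omega - 2\right)^{2}}{68}}}{578}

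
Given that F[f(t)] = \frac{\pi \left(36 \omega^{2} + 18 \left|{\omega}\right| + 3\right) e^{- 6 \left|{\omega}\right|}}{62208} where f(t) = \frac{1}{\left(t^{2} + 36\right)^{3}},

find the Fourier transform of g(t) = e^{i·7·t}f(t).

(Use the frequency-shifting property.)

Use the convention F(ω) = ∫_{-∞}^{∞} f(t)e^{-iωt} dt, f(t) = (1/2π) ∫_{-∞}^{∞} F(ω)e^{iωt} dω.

F[g](ω) = \frac{\pi \left(12 \left(\omega - 7\right)^{2} + 6 \left|{\omega - 7}\right| + 1\right) e^{- 6 \left|{\omega - 7}\right|}}{20736}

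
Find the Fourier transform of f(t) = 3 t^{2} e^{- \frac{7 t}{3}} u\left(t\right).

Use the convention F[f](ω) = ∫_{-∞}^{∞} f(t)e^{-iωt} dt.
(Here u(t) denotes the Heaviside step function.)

F(ω) = \frac{162}{\left(3 i \omega + 7\right)^{3}}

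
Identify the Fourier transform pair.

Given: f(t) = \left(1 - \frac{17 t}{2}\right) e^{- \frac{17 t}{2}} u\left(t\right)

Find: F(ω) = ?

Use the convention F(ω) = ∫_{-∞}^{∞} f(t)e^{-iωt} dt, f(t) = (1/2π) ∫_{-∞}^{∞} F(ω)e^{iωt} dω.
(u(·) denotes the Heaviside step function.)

F(ω) = \frac{4 i \omega}{- 4 \omega^{2} + 68 i \omega + 289}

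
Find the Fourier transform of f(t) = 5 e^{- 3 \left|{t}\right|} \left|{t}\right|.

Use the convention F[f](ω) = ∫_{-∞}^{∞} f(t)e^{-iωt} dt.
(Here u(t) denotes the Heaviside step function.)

F(ω) = \frac{10 \left(9 - \omega^{2}\right)}{\left(\omega^{2} + 9\right)^{2}}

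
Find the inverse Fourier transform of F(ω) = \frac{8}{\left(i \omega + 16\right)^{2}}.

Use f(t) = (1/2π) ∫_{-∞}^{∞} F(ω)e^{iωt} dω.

f(t) = 8 t e^{- 16 t} u\left(t\right)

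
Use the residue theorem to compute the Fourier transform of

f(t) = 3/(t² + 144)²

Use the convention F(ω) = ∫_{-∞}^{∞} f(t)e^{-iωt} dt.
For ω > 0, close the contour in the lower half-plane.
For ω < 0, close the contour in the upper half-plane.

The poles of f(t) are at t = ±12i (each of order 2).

Let g(z) = f(z)e^{-iωz}; for large |z| the factor e^{-iωz} decays in the lower half-plane when ω > 0 and in the upper half-plane when ω < 0.

Case ω > 0 (lower half-plane, clockwise contour ⇒ F(ω) = -2πi·ΣRes):
  Res_{z = - 12 i} g(z) = \frac{i \left(12 \omega + 1\right) e^{- 12 \omega}}{2304} (pole of order 2)
  F(ω) = -2πi·ΣRes = \frac{\pi \left(12 \omega + 1\right) e^{- 12 \omega}}{1152}

Case ω < 0 (upper half-plane, counterclockwise contour ⇒ F(ω) = +2πi·ΣRes):
  Res_{z = 12 i} g(z) = \frac{i \left(12 \omega - 1\right) e^{12 \omega}}{2304} (pole of order 2)
  F(ω) = 2πi·ΣRes = \frac{\pi \left(1 - 12 \omega\right) e^{12 \omega}}{1152}

Both cases combine into a single formula in |ω|:

F(ω) = \frac{\pi \left(12 \left|{\omega}\right| + 1\right) e^{- 12 \left|{\omega}\right|}}{1152}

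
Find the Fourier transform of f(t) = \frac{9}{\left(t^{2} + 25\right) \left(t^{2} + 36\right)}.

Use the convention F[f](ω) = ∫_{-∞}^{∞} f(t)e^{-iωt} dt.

F(ω) = \frac{3 \pi \left(6 e^{\left|{\omega}\right|} - 5\right) e^{- 6 \left|{\omega}\right|}}{110}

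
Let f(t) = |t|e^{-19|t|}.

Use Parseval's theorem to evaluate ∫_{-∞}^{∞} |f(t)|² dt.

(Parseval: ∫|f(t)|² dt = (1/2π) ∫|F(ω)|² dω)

∫|f(t)|² dt = \frac{1}{13718}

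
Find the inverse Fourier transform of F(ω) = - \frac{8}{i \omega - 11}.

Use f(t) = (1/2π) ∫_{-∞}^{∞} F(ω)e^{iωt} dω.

f(t) = 8 e^{11 t} u\left(- t\right)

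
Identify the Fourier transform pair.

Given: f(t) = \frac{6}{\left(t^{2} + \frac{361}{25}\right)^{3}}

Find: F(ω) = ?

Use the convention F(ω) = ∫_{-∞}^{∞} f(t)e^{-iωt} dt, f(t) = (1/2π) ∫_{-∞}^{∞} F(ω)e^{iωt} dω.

F(ω) = \frac{375 \pi \left(361 \omega^{2} + 285 \left|{\omega}\right| + 75\right) e^{- \frac{19 \left|{\omega}\right|}{5}}}{9904396}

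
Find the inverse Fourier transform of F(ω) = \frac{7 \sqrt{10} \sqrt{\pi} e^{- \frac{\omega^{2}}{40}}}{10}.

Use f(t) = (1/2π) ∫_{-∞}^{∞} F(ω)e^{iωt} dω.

f(t) = 7 e^{- 10 t^{2}}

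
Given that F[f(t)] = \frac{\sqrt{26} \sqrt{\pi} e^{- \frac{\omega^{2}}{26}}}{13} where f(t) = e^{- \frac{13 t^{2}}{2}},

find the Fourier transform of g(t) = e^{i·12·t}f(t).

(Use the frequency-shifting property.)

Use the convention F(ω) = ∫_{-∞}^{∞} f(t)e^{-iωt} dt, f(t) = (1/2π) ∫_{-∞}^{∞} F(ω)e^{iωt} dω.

F[g](ω) = \frac{\sqrt{26} \sqrt{\pi} e^{- \frac{\left(\omega - 12\right)^{2}}{26}}}{13}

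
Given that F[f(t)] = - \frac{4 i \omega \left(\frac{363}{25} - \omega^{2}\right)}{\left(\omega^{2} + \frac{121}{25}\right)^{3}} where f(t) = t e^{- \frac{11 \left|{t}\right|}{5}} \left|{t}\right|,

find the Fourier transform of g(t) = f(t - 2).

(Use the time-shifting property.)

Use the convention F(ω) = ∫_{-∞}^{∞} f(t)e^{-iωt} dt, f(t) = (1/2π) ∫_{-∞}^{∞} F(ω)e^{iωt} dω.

F[g](ω) = \frac{2500 i \omega \left(25 \omega^{2} - 363\right) e^{- 2 i \omega}}{\left(25 \omega^{2} + 121\right)^{3}}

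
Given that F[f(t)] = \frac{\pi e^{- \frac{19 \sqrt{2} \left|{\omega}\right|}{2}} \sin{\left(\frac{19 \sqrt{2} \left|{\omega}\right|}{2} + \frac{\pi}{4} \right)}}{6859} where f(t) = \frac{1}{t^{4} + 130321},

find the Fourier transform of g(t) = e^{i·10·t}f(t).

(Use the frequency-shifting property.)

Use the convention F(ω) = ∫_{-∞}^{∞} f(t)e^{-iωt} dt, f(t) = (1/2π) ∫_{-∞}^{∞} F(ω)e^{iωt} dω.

F[g](ω) = \frac{\pi e^{- \frac{19 \sqrt{2} \left|{\omega - 10}\right|}{2}} \sin{\left(\frac{19 \sqrt{2} \left|{\omega - 10}\right|}{2} + \frac{\pi}{4} \right)}}{6859}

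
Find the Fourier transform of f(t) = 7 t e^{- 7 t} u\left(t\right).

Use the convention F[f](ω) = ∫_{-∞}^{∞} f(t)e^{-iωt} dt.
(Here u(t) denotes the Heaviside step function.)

F(ω) = \frac{7}{\left(i \omega + 7\right)^{2}}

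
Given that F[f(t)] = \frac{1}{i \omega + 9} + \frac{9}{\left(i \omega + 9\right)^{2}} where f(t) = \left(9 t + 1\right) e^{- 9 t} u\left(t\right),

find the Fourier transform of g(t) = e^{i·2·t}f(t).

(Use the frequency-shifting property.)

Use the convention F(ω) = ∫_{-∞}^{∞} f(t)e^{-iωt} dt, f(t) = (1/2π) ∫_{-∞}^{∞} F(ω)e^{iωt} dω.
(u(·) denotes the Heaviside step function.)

F[g](ω) = \frac{9 i \left(\omega - 2\right) + \left(i \left(\omega - 2\right) + 9\right)^{2} + 81}{\left(i \left(\omega - 2\right) + 9\right)^{3}}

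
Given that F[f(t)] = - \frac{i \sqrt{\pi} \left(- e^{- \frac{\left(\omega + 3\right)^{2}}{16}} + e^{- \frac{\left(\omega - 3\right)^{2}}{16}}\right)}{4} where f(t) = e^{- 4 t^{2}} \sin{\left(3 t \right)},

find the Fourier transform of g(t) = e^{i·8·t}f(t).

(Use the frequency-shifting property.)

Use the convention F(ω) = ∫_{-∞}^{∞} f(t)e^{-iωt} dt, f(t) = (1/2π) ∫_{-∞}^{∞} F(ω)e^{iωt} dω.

F[g](ω) = \frac{i \sqrt{\pi} \left(- e^{\frac{3 \omega}{4}} + e^{6}\right) e^{- \frac{\omega^{2}}{16} + \frac{5 \omega}{8} - \frac{121}{16}}}{4}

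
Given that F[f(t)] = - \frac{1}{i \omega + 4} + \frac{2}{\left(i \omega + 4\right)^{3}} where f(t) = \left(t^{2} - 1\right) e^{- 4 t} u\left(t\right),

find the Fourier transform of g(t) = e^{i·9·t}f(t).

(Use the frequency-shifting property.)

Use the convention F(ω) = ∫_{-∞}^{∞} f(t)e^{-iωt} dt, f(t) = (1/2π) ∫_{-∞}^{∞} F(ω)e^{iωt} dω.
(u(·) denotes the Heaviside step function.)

F[g](ω) = \frac{2 i \left(\omega - 9\right) - \left(i \left(\omega - 9\right) + 4\right)^{3} + 8}{\left(i \left(\omega - 9\right) + 4\right)^{4}}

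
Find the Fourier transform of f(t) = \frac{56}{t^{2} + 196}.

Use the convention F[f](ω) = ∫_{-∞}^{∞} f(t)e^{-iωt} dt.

F(ω) = 4 \pi e^{- 14 \left|{\omega}\right|}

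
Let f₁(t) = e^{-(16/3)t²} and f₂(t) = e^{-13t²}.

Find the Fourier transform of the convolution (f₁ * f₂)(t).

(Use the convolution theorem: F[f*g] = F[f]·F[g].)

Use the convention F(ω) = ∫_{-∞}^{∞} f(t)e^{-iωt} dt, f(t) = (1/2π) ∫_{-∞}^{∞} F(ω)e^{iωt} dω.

F[f₁*f₂](ω) = \frac{\sqrt{39} \pi e^{- \frac{55 \omega^{2}}{832}}}{52}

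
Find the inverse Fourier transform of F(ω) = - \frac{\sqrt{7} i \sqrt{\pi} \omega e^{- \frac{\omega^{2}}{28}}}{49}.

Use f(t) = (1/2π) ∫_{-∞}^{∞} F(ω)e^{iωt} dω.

f(t) = 2 t e^{- 7 t^{2}}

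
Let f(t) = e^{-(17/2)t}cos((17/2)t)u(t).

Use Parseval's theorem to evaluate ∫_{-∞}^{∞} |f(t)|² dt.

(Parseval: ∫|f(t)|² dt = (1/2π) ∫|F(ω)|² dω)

∫|f(t)|² dt = \frac{3}{68}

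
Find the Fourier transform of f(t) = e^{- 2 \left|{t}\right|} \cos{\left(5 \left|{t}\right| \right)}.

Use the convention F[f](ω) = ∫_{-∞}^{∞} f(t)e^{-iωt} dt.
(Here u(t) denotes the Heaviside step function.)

F(ω) = \frac{4 \left(\omega^{2} + 29\right)}{\omega^{4} - 42 \omega^{2} + 841}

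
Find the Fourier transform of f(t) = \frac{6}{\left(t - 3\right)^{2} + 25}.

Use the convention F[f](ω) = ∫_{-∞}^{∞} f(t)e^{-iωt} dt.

F(ω) = \frac{6 \pi e^{- 3 i \omega - 5 \left|{\omega}\right|}}{5}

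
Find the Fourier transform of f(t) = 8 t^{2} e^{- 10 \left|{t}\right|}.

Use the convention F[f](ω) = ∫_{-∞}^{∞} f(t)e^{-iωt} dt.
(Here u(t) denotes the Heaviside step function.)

F(ω) = \frac{320 \left(100 - 3 \omega^{2}\right)}{\left(\omega^{2} + 100\right)^{3}}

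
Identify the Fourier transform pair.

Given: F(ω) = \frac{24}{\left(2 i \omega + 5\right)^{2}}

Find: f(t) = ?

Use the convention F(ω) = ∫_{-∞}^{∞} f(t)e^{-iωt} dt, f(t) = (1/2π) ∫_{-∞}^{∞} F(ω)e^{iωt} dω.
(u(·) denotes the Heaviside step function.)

f(t) = 6 t e^{- \frac{5 t}{2}} u\left(t\right)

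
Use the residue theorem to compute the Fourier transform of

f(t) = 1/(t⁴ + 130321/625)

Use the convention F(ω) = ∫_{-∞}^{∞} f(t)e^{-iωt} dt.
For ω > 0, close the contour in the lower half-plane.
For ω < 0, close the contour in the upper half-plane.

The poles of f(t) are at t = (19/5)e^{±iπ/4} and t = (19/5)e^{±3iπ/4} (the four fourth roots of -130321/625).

Let g(z) = f(z)e^{-iωz}; for large |z| the factor e^{-iωz} decays in the lower half-plane when ω > 0 and in the upper half-plane when ω < 0.

Case ω > 0 (lower half-plane, clockwise contour ⇒ F(ω) = -2πi·ΣRes):
  Res_{z = - \frac{19 \sqrt{2}}{10} - \frac{19 \sqrt{2} i}{10}} g(z) = \frac{125 \sqrt{2} i \left(1 - i\right) e^{\frac{19 \sqrt{2} \omega \left(-1 + i\right)}{10}}}{54872}
  Res_{z = \frac{19 \sqrt{2}}{10} - \frac{19 \sqrt{2} i}{10}} g(z) = \frac{125 \sqrt{2} i \left(1 + i\right) e^{- \frac{19 \sqrt{2} \omega \left(1 + i\right)}{10}}}{54872}
  F(ω) = -2πi·ΣRes = \frac{125 \sqrt{2} \pi \left(1 - i\right) \left(e^{\frac{19 \sqrt{2} i \omega}{5}} + i\right) e^{- \frac{19 \sqrt{2} \omega \left(1 + i\right)}{10}}}{27436} = \frac{125 \pi e^{- \frac{19 \sqrt{2} \omega}{10}} \sin{\left(\frac{19 \sqrt{2} \omega}{10} + \frac{\pi}{4} \right)}}{6859}

Case ω < 0 (upper half-plane, counterclockwise contour ⇒ F(ω) = +2πi·ΣRes):
  Res_{z = \frac{19 \sqrt{2}}{10} + \frac{19 \sqrt{2} i}{10}} g(z) = \frac{125 \sqrt{2} i \left(-1 + i\right) e^{\frac{19 \sqrt{2} \omega \left(1 - i\right)}{10}}}{54872}
  Res_{z = - \frac{19 \sqrt{2}}{10} + \frac{19 \sqrt{2} i}{10}} g(z) = \frac{125 \sqrt{2} \left(1 - i\right) e^{\frac{19 \sqrt{2} \omega \left(1 + i\right)}{10}}}{54872}
  F(ω) = 2πi·ΣRes = - \frac{125 \sqrt{2} i \pi \left(i \left(1 - i\right) e^{\frac{19 \sqrt{2} \omega \left(1 - i\right)}{10}} - \left(1 - i\right) e^{\frac{19 \sqrt{2} \omega \left(1 + i\right)}{10}}\right)}{27436} = \frac{125 \pi e^{\frac{19 \sqrt{2} \omega}{10}} \cos{\left(\frac{19 \sqrt{2} \omega}{10} + \frac{\pi}{4} \right)}}{6859}

Both cases combine into a single formula in |ω|:

F(ω) = \frac{125 \pi e^{- \frac{19 \sqrt{2} \left|{\omega}\right|}{10}} \sin{\left(\frac{19 \sqrt{2} \left|{\omega}\right|}{10} + \frac{\pi}{4} \right)}}{6859}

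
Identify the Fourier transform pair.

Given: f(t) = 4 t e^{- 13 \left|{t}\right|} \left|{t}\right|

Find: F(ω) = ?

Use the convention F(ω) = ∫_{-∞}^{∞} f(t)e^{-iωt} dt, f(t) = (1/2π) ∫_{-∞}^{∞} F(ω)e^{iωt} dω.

F(ω) = \frac{16 i \omega \left(\omega^{2} - 507\right)}{\left(\omega^{2} + 169\right)^{3}}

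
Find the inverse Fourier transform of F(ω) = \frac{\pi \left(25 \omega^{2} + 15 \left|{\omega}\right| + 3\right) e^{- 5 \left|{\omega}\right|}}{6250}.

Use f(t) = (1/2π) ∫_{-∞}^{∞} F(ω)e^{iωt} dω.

f(t) = \frac{4}{\left(t^{2} + 25\right)^{3}}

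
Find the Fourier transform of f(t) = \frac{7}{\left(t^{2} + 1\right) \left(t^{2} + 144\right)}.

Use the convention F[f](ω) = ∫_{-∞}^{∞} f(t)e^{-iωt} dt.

F(ω) = \frac{7 \pi \left(12 e^{11 \left|{\omega}\right|} - 1\right) e^{- 12 \left|{\omega}\right|}}{1716}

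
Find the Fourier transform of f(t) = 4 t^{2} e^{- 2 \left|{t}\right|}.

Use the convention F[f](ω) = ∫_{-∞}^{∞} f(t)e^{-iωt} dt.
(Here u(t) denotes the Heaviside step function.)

F(ω) = \frac{32 \left(4 - 3 \omega^{2}\right)}{\left(\omega^{2} + 4\right)^{3}}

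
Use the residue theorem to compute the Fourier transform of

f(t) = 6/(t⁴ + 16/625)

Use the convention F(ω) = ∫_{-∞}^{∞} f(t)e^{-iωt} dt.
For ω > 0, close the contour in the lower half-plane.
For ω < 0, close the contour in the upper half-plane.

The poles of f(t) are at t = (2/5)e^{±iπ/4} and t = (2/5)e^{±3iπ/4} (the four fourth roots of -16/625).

Let g(z) = f(z)e^{-iωz}; for large |z| the factor e^{-iωz} decays in the lower half-plane when ω > 0 and in the upper half-plane when ω < 0.

Case ω > 0 (lower half-plane, clockwise contour ⇒ F(ω) = -2πi·ΣRes):
  Res_{z = - \frac{\sqrt{2}}{5} - \frac{\sqrt{2} i}{5}} g(z) = \frac{375 \sqrt{2} i \left(1 - i\right) e^{\frac{\sqrt{2} \omega \left(-1 + i\right)}{5}}}{32}
  Res_{z = \frac{\sqrt{2}}{5} - \frac{\sqrt{2} i}{5}} g(z) = \frac{375 \sqrt{2} i \left(1 + i\right) e^{- \frac{\sqrt{2} \omega \left(1 + i\right)}{5}}}{32}
  F(ω) = -2πi·ΣRes = \frac{375 \sqrt{2} \pi \left(1 - i\right) \left(e^{\frac{2 \sqrt{2} i \omega}{5}} + i\right) e^{- \frac{\sqrt{2} \omega \left(1 + i\right)}{5}}}{16} = \frac{375 \pi e^{- \frac{\sqrt{2} \omega}{5}} \sin{\left(\frac{\sqrt{2} \omega}{5} + \frac{\pi}{4} \right)}}{4}

Case ω < 0 (upper half-plane, counterclockwise contour ⇒ F(ω) = +2πi·ΣRes):
  Res_{z = \frac{\sqrt{2}}{5} + \frac{\sqrt{2} i}{5}} g(z) = \frac{375 \sqrt{2} i \left(-1 + i\right) e^{\frac{\sqrt{2} \omega \left(1 - i\right)}{5}}}{32}
  Res_{z = - \frac{\sqrt{2}}{5} + \frac{\sqrt{2} i}{5}} g(z) = \frac{375 \sqrt{2} \left(1 - i\right) e^{\frac{\sqrt{2} \omega \left(1 + i\right)}{5}}}{32}
  F(ω) = 2πi·ΣRes = - \frac{375 \sqrt{2} i \pi \left(i \left(1 - i\right) e^{\frac{\sqrt{2} \omega \left(1 - i\right)}{5}} - \left(1 - i\right) e^{\frac{\sqrt{2} \omega \left(1 + i\right)}{5}}\right)}{16} = \frac{375 \pi e^{\frac{\sqrt{2} \omega}{5}} \cos{\left(\frac{\sqrt{2} \omega}{5} + \frac{\pi}{4} \right)}}{4}

Both cases combine into a single formula in |ω|:

F(ω) = \frac{375 \pi e^{- \frac{\sqrt{2} \left|{\omega}\right|}{5}} \sin{\left(\frac{\sqrt{2} \left|{\omega}\right|}{5} + \frac{\pi}{4} \right)}}{4}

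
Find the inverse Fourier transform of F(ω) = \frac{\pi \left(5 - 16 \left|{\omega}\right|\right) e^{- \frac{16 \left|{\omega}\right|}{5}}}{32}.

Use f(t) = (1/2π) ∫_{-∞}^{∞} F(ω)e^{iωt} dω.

f(t) = \frac{t^{2}}{\left(t^{2} + \frac{256}{25}\right)^{2}}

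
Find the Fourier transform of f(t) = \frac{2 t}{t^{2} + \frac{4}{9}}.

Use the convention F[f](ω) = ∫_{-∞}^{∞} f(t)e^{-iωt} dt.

F(ω) = - 2 i \pi e^{- \frac{2 \left|{\omega}\right|}{3}} \operatorname{sign}{\left(\omega \right)}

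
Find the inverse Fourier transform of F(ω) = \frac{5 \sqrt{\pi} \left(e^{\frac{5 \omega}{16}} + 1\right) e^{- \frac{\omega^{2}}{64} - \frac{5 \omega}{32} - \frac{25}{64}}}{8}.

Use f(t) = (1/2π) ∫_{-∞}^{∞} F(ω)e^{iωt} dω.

f(t) = 5 e^{- 16 t^{2}} \cos{\left(5 t \right)}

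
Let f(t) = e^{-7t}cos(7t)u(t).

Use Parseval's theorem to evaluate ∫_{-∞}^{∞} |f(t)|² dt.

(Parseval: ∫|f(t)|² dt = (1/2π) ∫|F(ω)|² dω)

∫|f(t)|² dt = \frac{3}{56}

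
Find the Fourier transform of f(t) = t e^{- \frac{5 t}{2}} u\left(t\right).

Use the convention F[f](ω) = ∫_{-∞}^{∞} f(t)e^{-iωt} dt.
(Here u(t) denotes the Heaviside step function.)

F(ω) = \frac{4}{\left(2 i \omega + 5\right)^{2}}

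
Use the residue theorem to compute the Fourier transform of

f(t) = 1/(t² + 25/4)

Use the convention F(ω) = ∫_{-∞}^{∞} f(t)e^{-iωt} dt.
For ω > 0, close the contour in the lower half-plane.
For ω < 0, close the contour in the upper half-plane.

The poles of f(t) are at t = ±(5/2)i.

Let g(z) = f(z)e^{-iωz}; for large |z| the factor e^{-iωz} decays in the lower half-plane when ω > 0 and in the upper half-plane when ω < 0.

Case ω > 0 (lower half-plane, clockwise contour ⇒ F(ω) = -2πi·ΣRes):
  Res_{z = - \frac{5 i}{2}} g(z) = \frac{i e^{- \frac{5 \omega}{2}}}{5}
  F(ω) = -2πi·ΣRes = \frac{2 \pi e^{- \frac{5 \omega}{2}}}{5}

Case ω < 0 (upper half-plane, counterclockwise contour ⇒ F(ω) = +2πi·ΣRes):
  Res_{z = \frac{5 i}{2}} g(z) = - \frac{i e^{\frac{5 \omega}{2}}}{5}
  F(ω) = 2πi·ΣRes = \frac{2 \pi e^{\frac{5 \omega}{2}}}{5}

Both cases combine into a single formula in |ω|:

F(ω) = \frac{2 \pi e^{- \frac{5 \left|{\omega}\right|}{2}}}{5}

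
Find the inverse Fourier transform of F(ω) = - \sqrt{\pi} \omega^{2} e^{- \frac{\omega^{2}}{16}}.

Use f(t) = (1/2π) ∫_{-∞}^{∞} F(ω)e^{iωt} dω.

f(t) = 8 \left(16 t^{2} - 2\right) e^{- 4 t^{2}}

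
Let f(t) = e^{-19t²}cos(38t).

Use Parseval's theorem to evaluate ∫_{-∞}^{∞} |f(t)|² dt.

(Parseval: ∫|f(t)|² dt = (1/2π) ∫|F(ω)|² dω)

∫|f(t)|² dt = \frac{\sqrt{38} \sqrt{\pi} \left(1 + e^{38}\right)}{76 e^{38}}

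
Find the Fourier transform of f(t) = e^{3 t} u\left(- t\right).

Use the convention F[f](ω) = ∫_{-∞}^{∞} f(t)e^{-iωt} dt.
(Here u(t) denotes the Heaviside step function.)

F(ω) = \frac{i}{\omega + 3 i}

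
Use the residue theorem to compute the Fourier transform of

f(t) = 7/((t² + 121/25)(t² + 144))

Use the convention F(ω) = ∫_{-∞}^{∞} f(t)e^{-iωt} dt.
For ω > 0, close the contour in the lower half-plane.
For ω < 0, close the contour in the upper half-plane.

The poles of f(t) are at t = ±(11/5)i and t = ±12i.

Let g(z) = f(z)e^{-iωz}; for large |z| the factor e^{-iωz} decays in the lower half-plane when ω > 0 and in the upper half-plane when ω < 0.

Case ω > 0 (lower half-plane, clockwise contour ⇒ F(ω) = -2πi·ΣRes):
  Res_{z = - \frac{11 i}{5}} g(z) = \frac{125 i e^{- \frac{11 \omega}{5}}}{10934}
  Res_{z = - 12 i} g(z) = - \frac{25 i e^{- 12 \omega}}{11928}
  F(ω) = -2πi·ΣRes = - \frac{25 \pi e^{- 12 \omega}}{5964} + \frac{125 \pi e^{- \frac{11 \omega}{5}}}{5467}

Case ω < 0 (upper half-plane, counterclockwise contour ⇒ F(ω) = +2πi·ΣRes):
  Res_{z = \frac{11 i}{5}} g(z) = - \frac{125 i e^{\frac{11 \omega}{5}}}{10934}
  Res_{z = 12 i} g(z) = \frac{25 i e^{12 \omega}}{11928}
  F(ω) = 2πi·ΣRes = \frac{25 \pi \left(60 e^{\frac{11 \omega}{5}} - 11 e^{12 \omega}\right)}{65604}

Both cases combine into a single formula in |ω|:

F(ω) = - \frac{25 \pi e^{- 12 \left|{\omega}\right|}}{5964} + \frac{125 \pi e^{- \frac{11 \left|{\omega}\right|}{5}}}{5467}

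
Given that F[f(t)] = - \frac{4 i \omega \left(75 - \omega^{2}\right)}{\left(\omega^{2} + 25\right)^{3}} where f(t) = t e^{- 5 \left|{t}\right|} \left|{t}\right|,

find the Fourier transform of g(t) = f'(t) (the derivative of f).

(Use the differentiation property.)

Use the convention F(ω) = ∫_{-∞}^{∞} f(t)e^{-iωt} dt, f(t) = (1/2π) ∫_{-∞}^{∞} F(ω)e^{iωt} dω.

F[g](ω) = \frac{4 \omega^{2} \left(75 - \omega^{2}\right)}{\left(\omega^{2} + 25\right)^{3}}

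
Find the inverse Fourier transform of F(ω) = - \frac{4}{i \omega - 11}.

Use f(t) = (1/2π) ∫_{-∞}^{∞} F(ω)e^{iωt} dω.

f(t) = 4 e^{11 t} u\left(- t\right)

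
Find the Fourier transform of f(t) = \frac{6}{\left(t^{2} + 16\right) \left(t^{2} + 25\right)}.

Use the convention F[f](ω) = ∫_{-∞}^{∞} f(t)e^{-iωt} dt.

F(ω) = \frac{\pi \left(5 e^{\left|{\omega}\right|} - 4\right) e^{- 5 \left|{\omega}\right|}}{30}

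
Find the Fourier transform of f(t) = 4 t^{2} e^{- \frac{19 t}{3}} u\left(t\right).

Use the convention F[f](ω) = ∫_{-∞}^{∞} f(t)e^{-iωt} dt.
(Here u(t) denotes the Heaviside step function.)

F(ω) = \frac{216}{\left(3 i \omega + 19\right)^{3}}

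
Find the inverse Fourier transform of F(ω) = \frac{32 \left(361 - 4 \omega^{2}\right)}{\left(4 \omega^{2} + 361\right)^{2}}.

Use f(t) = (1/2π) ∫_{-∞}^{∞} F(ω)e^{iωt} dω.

f(t) = 4 e^{- \frac{19 \left|{t}\right|}{2}} \left|{t}\right|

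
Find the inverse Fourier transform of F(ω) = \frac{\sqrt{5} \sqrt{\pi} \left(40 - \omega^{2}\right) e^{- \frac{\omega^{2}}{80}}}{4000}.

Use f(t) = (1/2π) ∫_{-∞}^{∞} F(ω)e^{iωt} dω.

f(t) = 4 t^{2} e^{- 20 t^{2}}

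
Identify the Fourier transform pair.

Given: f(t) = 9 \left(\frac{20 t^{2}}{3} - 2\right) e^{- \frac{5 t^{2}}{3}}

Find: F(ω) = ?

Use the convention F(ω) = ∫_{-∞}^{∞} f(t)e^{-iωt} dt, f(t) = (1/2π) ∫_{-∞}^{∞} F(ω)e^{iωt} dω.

F(ω) = - \frac{27 \sqrt{15} \sqrt{\pi} \omega^{2} e^{- \frac{3 \omega^{2}}{20}}}{25}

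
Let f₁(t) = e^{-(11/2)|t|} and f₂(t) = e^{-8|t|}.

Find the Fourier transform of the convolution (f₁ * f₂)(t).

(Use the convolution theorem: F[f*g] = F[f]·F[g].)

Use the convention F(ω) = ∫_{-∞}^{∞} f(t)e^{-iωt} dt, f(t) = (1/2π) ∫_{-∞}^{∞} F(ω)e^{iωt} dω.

F[f₁*f₂](ω) = \frac{704}{\left(\omega^{2} + 64\right) \left(4 \omega^{2} + 121\right)}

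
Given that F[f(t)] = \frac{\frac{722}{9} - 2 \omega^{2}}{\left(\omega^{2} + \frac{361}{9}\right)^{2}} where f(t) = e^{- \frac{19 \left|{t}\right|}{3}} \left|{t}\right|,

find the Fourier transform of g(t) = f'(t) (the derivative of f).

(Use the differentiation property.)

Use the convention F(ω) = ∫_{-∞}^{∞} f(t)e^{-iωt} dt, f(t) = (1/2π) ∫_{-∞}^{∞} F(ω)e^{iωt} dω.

F[g](ω) = - \frac{18 i \omega \left(9 \omega^{2} - 361\right)}{\left(9 \omega^{2} + 361\right)^{2}}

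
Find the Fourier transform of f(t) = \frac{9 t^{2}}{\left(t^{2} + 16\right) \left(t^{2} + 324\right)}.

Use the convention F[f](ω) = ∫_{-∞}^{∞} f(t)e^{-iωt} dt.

F(ω) = \frac{9 \pi \left(9 - 2 e^{14 \left|{\omega}\right|}\right) e^{- 18 \left|{\omega}\right|}}{154}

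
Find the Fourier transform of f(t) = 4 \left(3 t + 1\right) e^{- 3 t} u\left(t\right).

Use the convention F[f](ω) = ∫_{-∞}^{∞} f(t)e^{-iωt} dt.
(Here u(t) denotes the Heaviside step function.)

F(ω) = \frac{4 \left(- i \omega - 6\right)}{\omega^{2} - 6 i \omega - 9}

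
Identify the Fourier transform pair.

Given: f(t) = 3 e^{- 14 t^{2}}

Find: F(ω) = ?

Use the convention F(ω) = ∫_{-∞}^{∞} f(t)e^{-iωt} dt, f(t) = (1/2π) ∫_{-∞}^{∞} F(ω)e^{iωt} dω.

F(ω) = \frac{3 \sqrt{14} \sqrt{\pi} e^{- \frac{\omega^{2}}{56}}}{14}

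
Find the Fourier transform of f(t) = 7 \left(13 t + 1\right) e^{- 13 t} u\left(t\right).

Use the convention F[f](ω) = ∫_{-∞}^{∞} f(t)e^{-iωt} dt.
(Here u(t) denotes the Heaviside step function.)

F(ω) = \frac{7 \left(- i \omega - 26\right)}{\omega^{2} - 26 i \omega - 169}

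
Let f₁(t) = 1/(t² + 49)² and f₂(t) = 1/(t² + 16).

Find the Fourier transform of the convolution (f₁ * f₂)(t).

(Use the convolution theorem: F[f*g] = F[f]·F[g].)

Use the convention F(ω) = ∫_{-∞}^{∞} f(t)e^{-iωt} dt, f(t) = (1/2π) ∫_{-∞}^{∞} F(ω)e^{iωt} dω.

F[f₁*f₂](ω) = \frac{\pi^{2} \left(7 \left|{\omega}\right| + 1\right) e^{- 11 \left|{\omega}\right|}}{2744}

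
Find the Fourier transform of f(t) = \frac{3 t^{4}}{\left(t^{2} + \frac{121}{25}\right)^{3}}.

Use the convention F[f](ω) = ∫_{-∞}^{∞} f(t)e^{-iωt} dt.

F(ω) = \frac{3 \pi \left(121 \omega^{2} - 275 \left|{\omega}\right| + 75\right) e^{- \frac{11 \left|{\omega}\right|}{5}}}{440}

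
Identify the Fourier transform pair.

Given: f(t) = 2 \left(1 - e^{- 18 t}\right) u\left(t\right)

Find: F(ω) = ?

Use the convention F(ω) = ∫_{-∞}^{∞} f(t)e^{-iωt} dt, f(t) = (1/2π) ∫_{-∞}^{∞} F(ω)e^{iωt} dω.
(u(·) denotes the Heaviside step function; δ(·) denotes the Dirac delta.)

F(ω) = 2 \pi \delta\left(\omega\right) - \frac{36 i}{\omega \left(i \omega + 18\right)}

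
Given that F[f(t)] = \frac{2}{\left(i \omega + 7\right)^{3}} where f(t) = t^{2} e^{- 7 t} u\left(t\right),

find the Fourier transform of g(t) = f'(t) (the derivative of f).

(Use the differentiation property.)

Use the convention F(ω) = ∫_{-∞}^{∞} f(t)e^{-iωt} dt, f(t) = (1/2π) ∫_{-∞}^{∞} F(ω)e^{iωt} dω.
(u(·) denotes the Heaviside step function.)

F[g](ω) = \frac{2 i \omega}{\left(i \omega + 7\right)^{3}}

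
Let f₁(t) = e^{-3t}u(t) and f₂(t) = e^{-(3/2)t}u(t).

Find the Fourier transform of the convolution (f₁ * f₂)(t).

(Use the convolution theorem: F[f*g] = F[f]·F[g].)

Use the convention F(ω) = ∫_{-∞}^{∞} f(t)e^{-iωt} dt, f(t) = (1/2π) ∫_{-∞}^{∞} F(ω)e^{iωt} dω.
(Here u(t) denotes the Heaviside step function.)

F[f₁*f₂](ω) = \frac{2}{\left(i \omega + 3\right) \left(2 i \omega + 3\right)}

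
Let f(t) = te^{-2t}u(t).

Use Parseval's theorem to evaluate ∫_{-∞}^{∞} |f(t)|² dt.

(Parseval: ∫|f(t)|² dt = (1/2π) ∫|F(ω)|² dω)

∫|f(t)|² dt = \frac{1}{32}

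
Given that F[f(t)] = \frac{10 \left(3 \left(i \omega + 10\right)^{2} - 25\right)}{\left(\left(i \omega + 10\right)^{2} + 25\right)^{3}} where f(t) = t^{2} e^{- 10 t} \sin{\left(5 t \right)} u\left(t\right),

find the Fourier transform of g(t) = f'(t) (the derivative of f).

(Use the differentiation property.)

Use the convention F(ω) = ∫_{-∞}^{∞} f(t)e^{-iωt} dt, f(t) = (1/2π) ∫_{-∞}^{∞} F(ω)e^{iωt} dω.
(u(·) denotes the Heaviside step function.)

F[g](ω) = \frac{10 i \omega \left(3 \left(i \omega + 10\right)^{2} - 25\right)}{\left(\left(i \omega + 10\right)^{2} + 25\right)^{3}}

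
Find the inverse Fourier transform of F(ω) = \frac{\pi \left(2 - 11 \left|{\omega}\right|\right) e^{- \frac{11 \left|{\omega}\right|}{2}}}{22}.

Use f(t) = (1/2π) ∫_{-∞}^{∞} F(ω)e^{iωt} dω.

f(t) = \frac{t^{2}}{\left(t^{2} + \frac{121}{4}\right)^{2}}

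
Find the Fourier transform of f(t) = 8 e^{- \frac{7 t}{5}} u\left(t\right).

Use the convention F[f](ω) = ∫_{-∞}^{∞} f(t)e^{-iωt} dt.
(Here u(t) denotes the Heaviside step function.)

F(ω) = \frac{40}{5 i \omega + 7}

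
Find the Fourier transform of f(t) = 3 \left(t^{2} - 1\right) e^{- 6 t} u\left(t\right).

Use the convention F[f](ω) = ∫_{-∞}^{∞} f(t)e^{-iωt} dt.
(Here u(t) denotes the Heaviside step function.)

F(ω) = \frac{3 \left(2 i \omega - \left(i \omega + 6\right)^{3} + 12\right)}{\left(i \omega + 6\right)^{4}}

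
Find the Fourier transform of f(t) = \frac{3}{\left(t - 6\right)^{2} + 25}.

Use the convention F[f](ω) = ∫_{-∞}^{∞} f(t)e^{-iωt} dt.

F(ω) = \frac{3 \pi e^{- 6 i \omega - 5 \left|{\omega}\right|}}{5}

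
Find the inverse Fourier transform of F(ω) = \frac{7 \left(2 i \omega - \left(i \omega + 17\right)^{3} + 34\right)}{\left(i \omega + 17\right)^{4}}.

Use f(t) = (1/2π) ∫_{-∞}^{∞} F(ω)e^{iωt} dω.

f(t) = 7 \left(t^{2} - 1\right) e^{- 17 t} u\left(t\right)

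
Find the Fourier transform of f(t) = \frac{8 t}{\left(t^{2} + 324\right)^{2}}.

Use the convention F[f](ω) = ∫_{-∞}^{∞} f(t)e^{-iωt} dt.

F(ω) = - \frac{2 i \pi \omega e^{- 18 \left|{\omega}\right|}}{9}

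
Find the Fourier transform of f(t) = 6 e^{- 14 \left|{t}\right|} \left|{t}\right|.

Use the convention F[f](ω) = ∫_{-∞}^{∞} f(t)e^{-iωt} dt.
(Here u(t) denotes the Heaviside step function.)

F(ω) = \frac{12 \left(196 - \omega^{2}\right)}{\left(\omega^{2} + 196\right)^{2}}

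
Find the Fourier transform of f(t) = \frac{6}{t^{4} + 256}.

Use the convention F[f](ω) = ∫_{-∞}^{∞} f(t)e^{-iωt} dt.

F(ω) = \frac{3 \pi e^{- 2 \sqrt{2} \left|{\omega}\right|} \sin{\left(2 \sqrt{2} \left|{\omega}\right| + \frac{\pi}{4} \right)}}{32}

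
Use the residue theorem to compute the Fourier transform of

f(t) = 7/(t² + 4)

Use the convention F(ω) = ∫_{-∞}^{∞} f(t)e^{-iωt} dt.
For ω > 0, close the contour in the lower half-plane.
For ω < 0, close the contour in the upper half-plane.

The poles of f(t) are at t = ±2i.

Let g(z) = f(z)e^{-iωz}; for large |z| the factor e^{-iωz} decays in the lower half-plane when ω > 0 and in the upper half-plane when ω < 0.

Case ω > 0 (lower half-plane, clockwise contour ⇒ F(ω) = -2πi·ΣRes):
  Res_{z = - 2 i} g(z) = \frac{7 i e^{- 2 \omega}}{4}
  F(ω) = -2πi·ΣRes = \frac{7 \pi e^{- 2 \omega}}{2}

Case ω < 0 (upper half-plane, counterclockwise contour ⇒ F(ω) = +2πi·ΣRes):
  Res_{z = 2 i} g(z) = - \frac{7 i e^{2 \omega}}{4}
  F(ω) = 2πi·ΣRes = \frac{7 \pi e^{2 \omega}}{2}

Both cases combine into a single formula in |ω|:

F(ω) = \frac{7 \pi e^{- 2 \left|{\omega}\right|}}{2}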